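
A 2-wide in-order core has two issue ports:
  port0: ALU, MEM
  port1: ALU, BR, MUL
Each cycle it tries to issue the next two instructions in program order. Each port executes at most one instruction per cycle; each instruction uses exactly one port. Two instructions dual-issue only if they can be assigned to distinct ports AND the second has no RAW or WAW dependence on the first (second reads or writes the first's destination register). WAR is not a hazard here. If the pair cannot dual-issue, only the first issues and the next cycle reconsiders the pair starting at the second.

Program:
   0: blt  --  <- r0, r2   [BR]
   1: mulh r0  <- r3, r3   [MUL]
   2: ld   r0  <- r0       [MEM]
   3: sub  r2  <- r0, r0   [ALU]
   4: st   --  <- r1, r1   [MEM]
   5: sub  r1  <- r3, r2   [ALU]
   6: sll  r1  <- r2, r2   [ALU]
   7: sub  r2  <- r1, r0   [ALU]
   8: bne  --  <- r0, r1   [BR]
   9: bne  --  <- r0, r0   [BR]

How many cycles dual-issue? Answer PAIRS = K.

0. blt @i0  | no-port BR/MUL
1. mulh @i1  | RAW+WAW r0
2. ld @i2  | RAW r0
3. sub;st @i3+i4  | pair
4. sub @i5  | WAW r1
5. sll @i6  | RAW r1
6. sub;bne @i7+i8  | pair
7. bne @i9  | tail

PAIRS = 2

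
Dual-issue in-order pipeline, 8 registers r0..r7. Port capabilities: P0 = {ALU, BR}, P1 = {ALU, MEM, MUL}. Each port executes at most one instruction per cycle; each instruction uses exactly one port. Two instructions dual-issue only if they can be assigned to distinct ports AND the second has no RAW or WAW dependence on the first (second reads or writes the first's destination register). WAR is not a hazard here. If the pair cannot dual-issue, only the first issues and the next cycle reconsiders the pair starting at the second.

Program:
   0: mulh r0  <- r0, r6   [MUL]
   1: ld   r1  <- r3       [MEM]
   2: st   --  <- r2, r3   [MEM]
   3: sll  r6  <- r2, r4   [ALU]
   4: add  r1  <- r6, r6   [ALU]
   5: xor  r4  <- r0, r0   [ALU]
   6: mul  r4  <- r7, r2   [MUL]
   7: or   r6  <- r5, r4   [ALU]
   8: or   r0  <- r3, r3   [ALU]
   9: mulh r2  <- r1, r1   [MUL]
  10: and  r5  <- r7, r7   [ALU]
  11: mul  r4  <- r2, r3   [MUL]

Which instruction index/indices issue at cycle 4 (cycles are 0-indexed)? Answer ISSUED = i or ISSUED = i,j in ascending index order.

ISSUED = 6

  cy0 -> i0 (mulh) no-port MUL/MEM
  cy1 -> i1 (ld) no-port MEM/MEM
  cy2 -> i2/i3 (st;sll) dual
  cy3 -> i4/i5 (add;xor) dual
  cy4 -> i6 (mul) RAW r4
  cy5 -> i7/i8 (or;or) dual
  cy6 -> i9/i10 (mulh;and) dual
  cy7 -> i11 (mul) tail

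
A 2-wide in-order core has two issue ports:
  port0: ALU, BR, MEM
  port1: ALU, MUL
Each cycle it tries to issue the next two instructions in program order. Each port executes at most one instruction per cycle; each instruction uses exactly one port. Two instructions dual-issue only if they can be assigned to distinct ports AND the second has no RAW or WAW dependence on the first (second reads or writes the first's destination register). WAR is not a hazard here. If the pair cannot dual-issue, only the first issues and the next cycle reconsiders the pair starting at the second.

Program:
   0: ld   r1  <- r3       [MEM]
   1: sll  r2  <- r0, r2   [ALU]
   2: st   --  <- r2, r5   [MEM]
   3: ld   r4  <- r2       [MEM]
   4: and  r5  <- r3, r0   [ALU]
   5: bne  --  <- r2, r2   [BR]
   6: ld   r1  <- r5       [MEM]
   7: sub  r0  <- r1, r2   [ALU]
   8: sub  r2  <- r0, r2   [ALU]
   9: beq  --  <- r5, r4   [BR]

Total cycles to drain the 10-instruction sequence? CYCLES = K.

CYCLES = 7

c0: i0,i1 ld.MEM sll.ALU  dual
c1: i2 st.MEM  no-port MEM/MEM
c2: i3,i4 ld.MEM and.ALU  dual
c3: i5 bne.BR  no-port BR/MEM
c4: i6 ld.MEM  RAW r1
c5: i7 sub.ALU  RAW r0
c6: i8,i9 sub.ALU beq.BR  dual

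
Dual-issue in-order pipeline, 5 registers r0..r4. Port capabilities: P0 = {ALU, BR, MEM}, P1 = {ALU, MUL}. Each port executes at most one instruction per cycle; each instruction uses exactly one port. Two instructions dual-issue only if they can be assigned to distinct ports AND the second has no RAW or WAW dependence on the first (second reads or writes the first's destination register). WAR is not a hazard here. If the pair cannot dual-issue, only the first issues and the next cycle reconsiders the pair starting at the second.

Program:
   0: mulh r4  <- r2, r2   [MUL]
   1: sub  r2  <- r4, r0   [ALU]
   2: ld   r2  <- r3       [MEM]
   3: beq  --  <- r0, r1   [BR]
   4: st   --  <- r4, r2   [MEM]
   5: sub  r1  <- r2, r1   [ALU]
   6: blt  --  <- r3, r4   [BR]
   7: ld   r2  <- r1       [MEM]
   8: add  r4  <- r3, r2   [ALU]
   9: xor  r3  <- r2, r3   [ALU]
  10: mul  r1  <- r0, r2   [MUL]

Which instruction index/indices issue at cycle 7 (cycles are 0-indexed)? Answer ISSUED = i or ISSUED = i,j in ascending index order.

ISSUED = 8,9

[0] i0  mulh  -- RAW r4
[1] i1  sub  -- WAW r2
[2] i2  ld  -- no-port MEM/BR
[3] i3  beq  -- no-port BR/MEM
[4] i4,i5  st/sub  -- 2-wide
[5] i6  blt  -- no-port BR/MEM
[6] i7  ld  -- RAW r2
[7] i8,i9  add/xor  -- 2-wide
[8] i10  mul  -- tail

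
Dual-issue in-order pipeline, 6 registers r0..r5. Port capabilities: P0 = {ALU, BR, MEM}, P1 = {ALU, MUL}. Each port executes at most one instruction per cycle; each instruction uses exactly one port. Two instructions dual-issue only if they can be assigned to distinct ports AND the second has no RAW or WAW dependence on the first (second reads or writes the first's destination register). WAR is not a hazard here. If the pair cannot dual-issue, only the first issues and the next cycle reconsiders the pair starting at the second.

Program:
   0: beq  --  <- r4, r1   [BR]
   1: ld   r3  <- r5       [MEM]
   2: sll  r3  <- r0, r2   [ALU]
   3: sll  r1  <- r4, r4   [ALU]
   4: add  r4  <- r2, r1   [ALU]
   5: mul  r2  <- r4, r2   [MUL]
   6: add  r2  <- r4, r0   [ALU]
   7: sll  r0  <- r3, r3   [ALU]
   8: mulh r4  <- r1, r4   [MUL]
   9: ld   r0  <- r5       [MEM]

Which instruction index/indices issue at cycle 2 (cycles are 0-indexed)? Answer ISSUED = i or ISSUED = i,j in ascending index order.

ISSUED = 2,3

c0: i0 beq.BR  no-port BR/MEM
c1: i1 ld.MEM  WAW r3
c2: i2&i3 sll.ALU;sll.ALU  dual
c3: i4 add.ALU  RAW r4
c4: i5 mul.MUL  WAW r2
c5: i6&i7 add.ALU;sll.ALU  dual
c6: i8&i9 mulh.MUL;ld.MEM  dual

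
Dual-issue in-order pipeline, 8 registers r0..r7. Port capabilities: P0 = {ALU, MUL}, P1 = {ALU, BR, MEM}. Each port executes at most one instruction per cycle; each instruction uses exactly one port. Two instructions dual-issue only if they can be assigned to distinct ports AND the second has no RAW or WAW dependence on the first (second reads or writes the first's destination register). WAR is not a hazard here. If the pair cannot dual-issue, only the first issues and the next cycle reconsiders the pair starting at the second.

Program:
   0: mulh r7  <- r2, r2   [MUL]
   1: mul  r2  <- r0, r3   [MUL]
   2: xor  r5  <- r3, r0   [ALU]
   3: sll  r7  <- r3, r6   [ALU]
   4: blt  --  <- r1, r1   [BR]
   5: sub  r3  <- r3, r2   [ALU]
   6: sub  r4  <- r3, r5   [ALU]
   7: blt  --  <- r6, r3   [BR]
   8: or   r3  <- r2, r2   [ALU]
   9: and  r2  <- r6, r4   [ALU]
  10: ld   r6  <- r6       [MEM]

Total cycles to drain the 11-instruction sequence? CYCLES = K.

CYCLES = 7

[0] i0  mulh.MUL  -- no-port MUL/MUL
[1] i1+i2  mul.MUL+xor.ALU  -- pair
[2] i3+i4  sll.ALU+blt.BR  -- pair
[3] i5  sub.ALU  -- RAW r3
[4] i6+i7  sub.ALU+blt.BR  -- pair
[5] i8+i9  or.ALU+and.ALU  -- pair
[6] i10  ld.MEM  -- tail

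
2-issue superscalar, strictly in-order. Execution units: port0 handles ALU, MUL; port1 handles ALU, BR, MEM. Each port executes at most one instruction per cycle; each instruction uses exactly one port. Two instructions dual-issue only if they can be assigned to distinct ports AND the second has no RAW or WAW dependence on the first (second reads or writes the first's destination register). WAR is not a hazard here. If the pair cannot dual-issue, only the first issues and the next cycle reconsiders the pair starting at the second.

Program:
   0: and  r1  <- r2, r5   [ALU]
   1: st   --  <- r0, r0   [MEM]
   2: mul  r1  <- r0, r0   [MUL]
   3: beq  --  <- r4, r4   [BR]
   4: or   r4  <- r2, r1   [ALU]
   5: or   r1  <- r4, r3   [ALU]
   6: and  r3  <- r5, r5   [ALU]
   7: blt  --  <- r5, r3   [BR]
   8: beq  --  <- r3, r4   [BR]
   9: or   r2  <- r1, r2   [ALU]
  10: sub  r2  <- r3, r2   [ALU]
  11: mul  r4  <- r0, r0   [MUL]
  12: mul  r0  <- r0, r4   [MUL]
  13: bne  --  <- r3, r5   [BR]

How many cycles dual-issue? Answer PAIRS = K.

[0] i0+i1  and;st  -- pair
[1] i2+i3  mul;beq  -- pair
[2] i4  or  -- RAW r4
[3] i5+i6  or;and  -- pair
[4] i7  blt  -- no-port BR/BR
[5] i8+i9  beq;or  -- pair
[6] i10+i11  sub;mul  -- pair
[7] i12+i13  mul;bne  -- pair

PAIRS = 6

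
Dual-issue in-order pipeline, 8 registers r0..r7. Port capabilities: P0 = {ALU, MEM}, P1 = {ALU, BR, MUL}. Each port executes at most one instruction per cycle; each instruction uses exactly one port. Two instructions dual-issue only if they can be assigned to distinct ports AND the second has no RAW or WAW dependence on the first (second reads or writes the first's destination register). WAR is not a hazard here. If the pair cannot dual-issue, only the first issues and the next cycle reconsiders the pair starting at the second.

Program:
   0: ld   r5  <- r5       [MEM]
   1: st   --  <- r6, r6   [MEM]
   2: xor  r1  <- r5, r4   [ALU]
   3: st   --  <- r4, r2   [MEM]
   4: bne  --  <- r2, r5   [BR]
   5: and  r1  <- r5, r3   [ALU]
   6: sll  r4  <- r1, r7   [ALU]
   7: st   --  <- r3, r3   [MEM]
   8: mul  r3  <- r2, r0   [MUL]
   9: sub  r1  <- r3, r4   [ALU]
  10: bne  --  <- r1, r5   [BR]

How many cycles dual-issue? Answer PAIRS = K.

PAIRS = 3

[0] i0  ld.MEM  -- no-port MEM/MEM
[1] i1,i2  st.MEM;xor.ALU  -- pair
[2] i3,i4  st.MEM;bne.BR  -- pair
[3] i5  and.ALU  -- RAW r1
[4] i6,i7  sll.ALU;st.MEM  -- pair
[5] i8  mul.MUL  -- RAW r3
[6] i9  sub.ALU  -- RAW r1
[7] i10  bne.BR  -- tail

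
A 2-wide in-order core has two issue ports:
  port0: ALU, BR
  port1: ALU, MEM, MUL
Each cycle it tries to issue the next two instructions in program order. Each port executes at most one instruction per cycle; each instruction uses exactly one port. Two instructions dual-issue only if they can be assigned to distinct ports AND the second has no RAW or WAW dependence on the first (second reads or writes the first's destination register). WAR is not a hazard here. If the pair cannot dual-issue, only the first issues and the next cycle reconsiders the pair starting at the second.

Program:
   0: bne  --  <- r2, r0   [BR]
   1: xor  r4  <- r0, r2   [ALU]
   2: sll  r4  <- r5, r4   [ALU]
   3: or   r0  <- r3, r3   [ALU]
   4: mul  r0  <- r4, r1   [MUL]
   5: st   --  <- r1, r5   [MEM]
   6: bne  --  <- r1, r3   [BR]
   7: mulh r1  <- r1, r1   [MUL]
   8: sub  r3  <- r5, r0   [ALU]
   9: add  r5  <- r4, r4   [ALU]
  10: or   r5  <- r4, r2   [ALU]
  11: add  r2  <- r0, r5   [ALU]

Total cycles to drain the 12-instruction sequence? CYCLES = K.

  cy0 -> i0&i1 (bne.BR+xor.ALU) dual
  cy1 -> i2&i3 (sll.ALU+or.ALU) dual
  cy2 -> i4 (mul.MUL) no-port MUL/MEM
  cy3 -> i5&i6 (st.MEM+bne.BR) dual
  cy4 -> i7&i8 (mulh.MUL+sub.ALU) dual
  cy5 -> i9 (add.ALU) WAW r5
  cy6 -> i10 (or.ALU) RAW r5
  cy7 -> i11 (add.ALU) tail

CYCLES = 8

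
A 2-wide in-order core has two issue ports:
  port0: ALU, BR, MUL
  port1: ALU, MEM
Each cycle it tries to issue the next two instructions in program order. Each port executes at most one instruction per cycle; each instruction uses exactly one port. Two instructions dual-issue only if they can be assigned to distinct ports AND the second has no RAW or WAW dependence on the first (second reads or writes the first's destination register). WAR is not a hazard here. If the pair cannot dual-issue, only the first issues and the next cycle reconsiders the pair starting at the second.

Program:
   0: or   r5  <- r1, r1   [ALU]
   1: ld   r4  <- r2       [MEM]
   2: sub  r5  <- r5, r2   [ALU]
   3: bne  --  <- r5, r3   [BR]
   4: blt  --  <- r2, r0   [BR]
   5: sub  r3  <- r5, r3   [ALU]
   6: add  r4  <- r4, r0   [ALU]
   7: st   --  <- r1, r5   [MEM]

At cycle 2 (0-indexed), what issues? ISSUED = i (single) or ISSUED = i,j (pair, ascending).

ISSUED = 3

  cy0 -> i0/i1 (or/ld) dual
  cy1 -> i2 (sub) RAW r5
  cy2 -> i3 (bne) no-port BR/BR
  cy3 -> i4/i5 (blt/sub) dual
  cy4 -> i6/i7 (add/st) dual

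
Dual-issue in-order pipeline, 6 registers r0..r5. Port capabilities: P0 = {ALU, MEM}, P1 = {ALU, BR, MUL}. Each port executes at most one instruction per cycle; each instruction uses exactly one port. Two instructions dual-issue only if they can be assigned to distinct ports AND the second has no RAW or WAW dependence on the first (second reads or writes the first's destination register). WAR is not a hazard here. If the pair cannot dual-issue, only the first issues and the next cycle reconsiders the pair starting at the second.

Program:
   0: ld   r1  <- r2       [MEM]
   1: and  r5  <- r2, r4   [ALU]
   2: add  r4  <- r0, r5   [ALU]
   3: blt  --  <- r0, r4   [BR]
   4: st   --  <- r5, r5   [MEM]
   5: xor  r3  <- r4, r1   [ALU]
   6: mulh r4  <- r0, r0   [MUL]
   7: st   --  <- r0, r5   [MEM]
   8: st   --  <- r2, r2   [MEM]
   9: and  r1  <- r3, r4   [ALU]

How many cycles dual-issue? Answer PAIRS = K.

#0 head=0: ld.MEM/and.ALU i0&i1 dual
#1 head=2: add.ALU i2 RAW r4
#2 head=3: blt.BR/st.MEM i3&i4 dual
#3 head=5: xor.ALU/mulh.MUL i5&i6 dual
#4 head=7: st.MEM i7 no-port MEM/MEM
#5 head=8: st.MEM/and.ALU i8&i9 dual

PAIRS = 4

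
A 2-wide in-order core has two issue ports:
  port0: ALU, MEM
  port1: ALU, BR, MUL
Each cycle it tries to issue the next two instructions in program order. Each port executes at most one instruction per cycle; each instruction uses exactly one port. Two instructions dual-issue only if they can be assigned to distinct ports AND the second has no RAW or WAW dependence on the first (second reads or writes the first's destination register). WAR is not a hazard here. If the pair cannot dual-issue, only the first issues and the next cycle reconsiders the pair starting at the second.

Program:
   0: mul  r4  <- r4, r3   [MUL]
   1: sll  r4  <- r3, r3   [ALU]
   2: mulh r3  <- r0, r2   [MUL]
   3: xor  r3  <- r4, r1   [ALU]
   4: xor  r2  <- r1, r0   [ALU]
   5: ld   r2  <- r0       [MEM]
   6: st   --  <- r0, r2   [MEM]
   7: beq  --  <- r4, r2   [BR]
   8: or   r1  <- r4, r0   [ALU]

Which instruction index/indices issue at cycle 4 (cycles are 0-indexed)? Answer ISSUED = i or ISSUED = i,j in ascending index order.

c0: i0 mul.MUL  WAW r4
c1: i1+i2 sll.ALU/mulh.MUL  dual
c2: i3+i4 xor.ALU/xor.ALU  dual
c3: i5 ld.MEM  no-port MEM/MEM
c4: i6+i7 st.MEM/beq.BR  dual
c5: i8 or.ALU  tail

ISSUED = 6,7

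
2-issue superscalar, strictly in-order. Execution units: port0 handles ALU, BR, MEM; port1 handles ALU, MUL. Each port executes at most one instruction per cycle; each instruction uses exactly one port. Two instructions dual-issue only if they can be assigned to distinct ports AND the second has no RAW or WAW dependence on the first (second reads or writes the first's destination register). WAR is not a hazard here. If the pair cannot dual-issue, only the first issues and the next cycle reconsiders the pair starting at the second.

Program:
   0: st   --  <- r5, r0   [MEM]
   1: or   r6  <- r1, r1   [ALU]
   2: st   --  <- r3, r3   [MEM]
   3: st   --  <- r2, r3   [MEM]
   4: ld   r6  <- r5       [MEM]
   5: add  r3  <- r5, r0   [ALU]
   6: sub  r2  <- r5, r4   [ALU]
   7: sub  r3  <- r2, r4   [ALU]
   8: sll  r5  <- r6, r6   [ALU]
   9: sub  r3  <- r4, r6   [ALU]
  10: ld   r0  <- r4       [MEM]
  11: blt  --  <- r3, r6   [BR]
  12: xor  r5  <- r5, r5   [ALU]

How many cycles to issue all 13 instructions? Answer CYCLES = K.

CYCLES = 8

#0 head=0: st or i0,i1 2-wide
#1 head=2: st i2 no-port MEM/MEM
#2 head=3: st i3 no-port MEM/MEM
#3 head=4: ld add i4,i5 2-wide
#4 head=6: sub i6 RAW r2
#5 head=7: sub sll i7,i8 2-wide
#6 head=9: sub ld i9,i10 2-wide
#7 head=11: blt xor i11,i12 2-wide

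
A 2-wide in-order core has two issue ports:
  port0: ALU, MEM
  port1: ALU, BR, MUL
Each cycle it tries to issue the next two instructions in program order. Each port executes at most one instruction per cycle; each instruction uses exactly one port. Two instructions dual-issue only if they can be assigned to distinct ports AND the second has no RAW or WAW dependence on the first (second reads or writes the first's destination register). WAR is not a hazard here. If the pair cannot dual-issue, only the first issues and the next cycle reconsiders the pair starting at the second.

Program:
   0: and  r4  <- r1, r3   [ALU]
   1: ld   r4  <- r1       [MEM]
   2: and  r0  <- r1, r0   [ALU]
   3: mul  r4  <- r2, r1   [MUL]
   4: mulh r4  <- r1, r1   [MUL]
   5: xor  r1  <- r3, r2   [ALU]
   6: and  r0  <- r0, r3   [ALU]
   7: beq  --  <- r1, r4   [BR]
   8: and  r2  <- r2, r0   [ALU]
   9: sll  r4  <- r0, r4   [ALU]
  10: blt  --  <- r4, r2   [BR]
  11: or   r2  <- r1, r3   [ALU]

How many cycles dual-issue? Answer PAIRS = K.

c0: i0 and  WAW r4
c1: i1/i2 ld and  pair
c2: i3 mul  no-port MUL/MUL
c3: i4/i5 mulh xor  pair
c4: i6/i7 and beq  pair
c5: i8/i9 and sll  pair
c6: i10/i11 blt or  pair

PAIRS = 5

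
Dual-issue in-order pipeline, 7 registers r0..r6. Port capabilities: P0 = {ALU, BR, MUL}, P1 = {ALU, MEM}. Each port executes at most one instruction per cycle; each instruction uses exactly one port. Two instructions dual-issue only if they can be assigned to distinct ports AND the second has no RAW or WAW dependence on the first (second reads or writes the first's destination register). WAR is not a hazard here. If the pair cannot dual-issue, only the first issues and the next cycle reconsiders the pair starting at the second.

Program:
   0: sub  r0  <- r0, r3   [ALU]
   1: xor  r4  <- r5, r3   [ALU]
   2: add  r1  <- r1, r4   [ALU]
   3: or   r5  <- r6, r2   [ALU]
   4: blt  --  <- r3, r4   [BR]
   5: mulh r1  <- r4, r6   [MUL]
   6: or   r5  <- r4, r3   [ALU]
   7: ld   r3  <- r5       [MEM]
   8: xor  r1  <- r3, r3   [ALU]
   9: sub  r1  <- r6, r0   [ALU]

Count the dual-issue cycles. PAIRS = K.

PAIRS = 3

0. sub.ALU+xor.ALU @i0/i1  | pair
1. add.ALU+or.ALU @i2/i3  | pair
2. blt.BR @i4  | no-port BR/MUL
3. mulh.MUL+or.ALU @i5/i6  | pair
4. ld.MEM @i7  | RAW r3
5. xor.ALU @i8  | WAW r1
6. sub.ALU @i9  | tail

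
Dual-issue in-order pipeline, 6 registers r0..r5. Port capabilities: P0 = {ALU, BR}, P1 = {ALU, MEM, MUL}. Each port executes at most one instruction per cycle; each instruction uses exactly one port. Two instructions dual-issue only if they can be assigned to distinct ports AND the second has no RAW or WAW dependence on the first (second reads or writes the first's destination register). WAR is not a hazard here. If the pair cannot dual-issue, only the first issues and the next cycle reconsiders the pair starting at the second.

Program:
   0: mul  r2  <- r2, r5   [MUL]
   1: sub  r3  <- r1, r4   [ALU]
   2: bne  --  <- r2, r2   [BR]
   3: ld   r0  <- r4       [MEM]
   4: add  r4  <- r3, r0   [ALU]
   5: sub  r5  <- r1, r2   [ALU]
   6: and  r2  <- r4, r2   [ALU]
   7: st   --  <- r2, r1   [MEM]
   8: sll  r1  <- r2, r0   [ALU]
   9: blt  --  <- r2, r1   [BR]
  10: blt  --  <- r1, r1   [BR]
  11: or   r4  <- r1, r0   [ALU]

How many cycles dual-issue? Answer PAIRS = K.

PAIRS = 5

  cy0 -> i0&i1 (mul.MUL sub.ALU) 2-wide
  cy1 -> i2&i3 (bne.BR ld.MEM) 2-wide
  cy2 -> i4&i5 (add.ALU sub.ALU) 2-wide
  cy3 -> i6 (and.ALU) RAW r2
  cy4 -> i7&i8 (st.MEM sll.ALU) 2-wide
  cy5 -> i9 (blt.BR) no-port BR/BR
  cy6 -> i10&i11 (blt.BR or.ALU) 2-wide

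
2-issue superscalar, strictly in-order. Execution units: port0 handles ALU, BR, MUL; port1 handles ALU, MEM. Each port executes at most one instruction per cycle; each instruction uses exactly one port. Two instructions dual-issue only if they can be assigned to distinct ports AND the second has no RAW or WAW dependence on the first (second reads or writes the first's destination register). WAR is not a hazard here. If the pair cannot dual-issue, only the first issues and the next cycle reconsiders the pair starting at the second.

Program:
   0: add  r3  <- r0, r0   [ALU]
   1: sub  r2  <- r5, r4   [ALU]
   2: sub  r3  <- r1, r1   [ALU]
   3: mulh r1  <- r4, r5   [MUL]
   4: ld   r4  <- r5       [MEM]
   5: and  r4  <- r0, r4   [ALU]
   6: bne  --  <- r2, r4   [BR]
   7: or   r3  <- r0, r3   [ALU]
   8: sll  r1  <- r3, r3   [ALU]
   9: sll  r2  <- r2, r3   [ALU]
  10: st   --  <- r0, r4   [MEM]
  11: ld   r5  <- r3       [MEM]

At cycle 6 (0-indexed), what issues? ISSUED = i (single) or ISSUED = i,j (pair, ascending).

[0] i0/i1  add/sub  -- dual
[1] i2/i3  sub/mulh  -- dual
[2] i4  ld  -- RAW+WAW r4
[3] i5  and  -- RAW r4
[4] i6/i7  bne/or  -- dual
[5] i8/i9  sll/sll  -- dual
[6] i10  st  -- no-port MEM/MEM
[7] i11  ld  -- tail

ISSUED = 10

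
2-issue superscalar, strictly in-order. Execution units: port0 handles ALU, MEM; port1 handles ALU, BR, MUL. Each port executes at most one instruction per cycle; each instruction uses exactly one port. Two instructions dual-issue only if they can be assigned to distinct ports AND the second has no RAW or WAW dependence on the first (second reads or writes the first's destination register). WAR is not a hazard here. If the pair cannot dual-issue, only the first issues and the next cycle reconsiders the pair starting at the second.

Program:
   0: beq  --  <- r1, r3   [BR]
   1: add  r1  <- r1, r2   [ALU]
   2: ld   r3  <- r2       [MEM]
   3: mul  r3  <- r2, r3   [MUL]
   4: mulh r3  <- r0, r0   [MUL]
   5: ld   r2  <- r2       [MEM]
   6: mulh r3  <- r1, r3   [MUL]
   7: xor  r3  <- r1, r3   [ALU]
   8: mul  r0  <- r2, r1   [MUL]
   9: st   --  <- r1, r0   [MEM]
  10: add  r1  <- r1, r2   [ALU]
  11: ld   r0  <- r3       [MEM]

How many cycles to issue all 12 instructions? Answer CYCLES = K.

CYCLES = 8

0. beq;add @i0&i1  | 2-wide
1. ld @i2  | RAW+WAW r3
2. mul @i3  | no-port MUL/MUL
3. mulh;ld @i4&i5  | 2-wide
4. mulh @i6  | RAW+WAW r3
5. xor;mul @i7&i8  | 2-wide
6. st;add @i9&i10  | 2-wide
7. ld @i11  | tail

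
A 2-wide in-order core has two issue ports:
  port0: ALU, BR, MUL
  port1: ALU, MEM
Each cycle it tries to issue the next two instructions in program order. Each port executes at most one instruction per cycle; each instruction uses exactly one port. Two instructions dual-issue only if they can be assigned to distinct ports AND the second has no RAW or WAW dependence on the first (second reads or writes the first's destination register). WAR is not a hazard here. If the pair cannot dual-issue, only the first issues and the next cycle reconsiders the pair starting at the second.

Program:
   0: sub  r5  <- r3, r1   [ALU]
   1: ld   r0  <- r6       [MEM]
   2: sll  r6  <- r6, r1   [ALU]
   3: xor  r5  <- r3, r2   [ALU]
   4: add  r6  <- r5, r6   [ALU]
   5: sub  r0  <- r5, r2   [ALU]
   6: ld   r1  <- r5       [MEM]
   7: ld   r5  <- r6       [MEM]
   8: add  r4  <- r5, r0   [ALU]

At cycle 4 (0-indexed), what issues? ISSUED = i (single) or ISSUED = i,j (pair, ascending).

ISSUED = 7

  cy0 -> i0&i1 (sub;ld) dual
  cy1 -> i2&i3 (sll;xor) dual
  cy2 -> i4&i5 (add;sub) dual
  cy3 -> i6 (ld) no-port MEM/MEM
  cy4 -> i7 (ld) RAW r5
  cy5 -> i8 (add) tail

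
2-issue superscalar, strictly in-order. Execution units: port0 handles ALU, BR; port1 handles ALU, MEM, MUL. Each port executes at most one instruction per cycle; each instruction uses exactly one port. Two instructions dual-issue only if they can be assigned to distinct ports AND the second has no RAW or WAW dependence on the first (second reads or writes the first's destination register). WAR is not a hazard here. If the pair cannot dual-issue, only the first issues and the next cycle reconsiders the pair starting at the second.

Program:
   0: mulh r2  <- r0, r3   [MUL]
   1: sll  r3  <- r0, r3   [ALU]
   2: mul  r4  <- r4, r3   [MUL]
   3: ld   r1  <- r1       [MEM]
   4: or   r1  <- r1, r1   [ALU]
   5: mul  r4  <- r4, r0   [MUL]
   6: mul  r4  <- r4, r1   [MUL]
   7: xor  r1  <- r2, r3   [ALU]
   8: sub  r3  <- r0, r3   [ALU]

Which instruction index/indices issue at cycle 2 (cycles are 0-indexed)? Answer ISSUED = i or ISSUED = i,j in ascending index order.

ISSUED = 3

  cy0 -> i0+i1 (mulh.MUL/sll.ALU) pair
  cy1 -> i2 (mul.MUL) no-port MUL/MEM
  cy2 -> i3 (ld.MEM) RAW+WAW r1
  cy3 -> i4+i5 (or.ALU/mul.MUL) pair
  cy4 -> i6+i7 (mul.MUL/xor.ALU) pair
  cy5 -> i8 (sub.ALU) tail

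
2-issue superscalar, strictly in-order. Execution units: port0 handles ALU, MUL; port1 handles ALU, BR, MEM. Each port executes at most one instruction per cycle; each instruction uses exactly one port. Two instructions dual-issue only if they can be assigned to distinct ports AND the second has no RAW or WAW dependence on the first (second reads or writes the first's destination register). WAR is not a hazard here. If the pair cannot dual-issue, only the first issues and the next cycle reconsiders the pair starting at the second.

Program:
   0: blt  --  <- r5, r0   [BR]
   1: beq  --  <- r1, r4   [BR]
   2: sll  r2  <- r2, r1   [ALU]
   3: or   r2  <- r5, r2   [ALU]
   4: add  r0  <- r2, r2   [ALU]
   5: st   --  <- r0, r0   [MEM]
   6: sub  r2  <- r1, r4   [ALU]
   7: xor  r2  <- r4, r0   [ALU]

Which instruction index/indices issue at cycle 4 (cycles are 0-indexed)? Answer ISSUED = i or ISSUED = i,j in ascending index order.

[0] i0  blt.BR  -- no-port BR/BR
[1] i1&i2  beq.BR+sll.ALU  -- pair
[2] i3  or.ALU  -- RAW r2
[3] i4  add.ALU  -- RAW r0
[4] i5&i6  st.MEM+sub.ALU  -- pair
[5] i7  xor.ALU  -- tail

ISSUED = 5,6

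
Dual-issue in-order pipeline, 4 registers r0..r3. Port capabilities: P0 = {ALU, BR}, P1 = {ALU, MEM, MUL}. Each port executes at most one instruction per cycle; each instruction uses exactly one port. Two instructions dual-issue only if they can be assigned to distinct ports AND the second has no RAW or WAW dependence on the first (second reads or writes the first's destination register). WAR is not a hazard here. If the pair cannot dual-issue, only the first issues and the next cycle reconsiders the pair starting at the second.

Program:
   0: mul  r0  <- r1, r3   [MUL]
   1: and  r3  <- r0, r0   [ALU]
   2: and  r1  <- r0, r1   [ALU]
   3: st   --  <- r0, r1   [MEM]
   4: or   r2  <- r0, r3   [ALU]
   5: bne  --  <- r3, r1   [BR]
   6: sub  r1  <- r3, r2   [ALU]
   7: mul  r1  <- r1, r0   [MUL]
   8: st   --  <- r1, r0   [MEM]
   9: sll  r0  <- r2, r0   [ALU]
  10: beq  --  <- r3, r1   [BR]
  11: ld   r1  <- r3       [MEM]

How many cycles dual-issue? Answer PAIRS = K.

0. mul @i0  | RAW r0
1. and+and @i1/i2  | pair
2. st+or @i3/i4  | pair
3. bne+sub @i5/i6  | pair
4. mul @i7  | no-port MUL/MEM
5. st+sll @i8/i9  | pair
6. beq+ld @i10/i11  | pair

PAIRS = 5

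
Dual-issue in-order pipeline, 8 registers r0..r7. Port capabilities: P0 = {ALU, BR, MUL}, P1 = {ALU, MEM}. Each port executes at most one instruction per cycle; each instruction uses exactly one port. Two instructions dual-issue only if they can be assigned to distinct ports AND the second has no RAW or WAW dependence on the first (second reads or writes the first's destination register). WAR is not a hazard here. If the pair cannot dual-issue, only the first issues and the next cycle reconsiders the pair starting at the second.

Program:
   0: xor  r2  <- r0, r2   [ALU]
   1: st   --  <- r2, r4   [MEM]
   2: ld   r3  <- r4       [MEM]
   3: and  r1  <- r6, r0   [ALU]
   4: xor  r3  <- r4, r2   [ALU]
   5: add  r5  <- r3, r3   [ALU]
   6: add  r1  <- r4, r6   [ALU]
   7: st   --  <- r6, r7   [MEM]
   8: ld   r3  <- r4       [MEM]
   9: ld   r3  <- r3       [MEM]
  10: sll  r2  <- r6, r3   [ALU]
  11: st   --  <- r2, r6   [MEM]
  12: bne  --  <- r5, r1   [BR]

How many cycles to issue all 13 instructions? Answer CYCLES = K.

CYCLES = 10

c0: i0 xor  RAW r2
c1: i1 st  no-port MEM/MEM
c2: i2,i3 ld+and  pair
c3: i4 xor  RAW r3
c4: i5,i6 add+add  pair
c5: i7 st  no-port MEM/MEM
c6: i8 ld  no-port MEM/MEM
c7: i9 ld  RAW r3
c8: i10 sll  RAW r2
c9: i11,i12 st+bne  pair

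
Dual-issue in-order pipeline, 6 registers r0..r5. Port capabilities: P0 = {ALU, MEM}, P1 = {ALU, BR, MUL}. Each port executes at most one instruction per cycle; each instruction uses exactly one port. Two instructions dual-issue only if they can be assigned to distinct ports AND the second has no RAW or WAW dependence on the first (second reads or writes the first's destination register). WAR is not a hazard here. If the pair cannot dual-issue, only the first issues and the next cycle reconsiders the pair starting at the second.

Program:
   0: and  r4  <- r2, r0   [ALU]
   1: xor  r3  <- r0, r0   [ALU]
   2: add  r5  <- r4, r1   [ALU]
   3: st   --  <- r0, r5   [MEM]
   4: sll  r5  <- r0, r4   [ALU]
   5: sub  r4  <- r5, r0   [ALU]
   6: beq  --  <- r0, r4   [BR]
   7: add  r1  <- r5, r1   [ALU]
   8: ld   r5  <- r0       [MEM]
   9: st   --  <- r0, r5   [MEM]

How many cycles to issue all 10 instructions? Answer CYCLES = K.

  cy0 -> i0,i1 (and+xor) pair
  cy1 -> i2 (add) RAW r5
  cy2 -> i3,i4 (st+sll) pair
  cy3 -> i5 (sub) RAW r4
  cy4 -> i6,i7 (beq+add) pair
  cy5 -> i8 (ld) no-port MEM/MEM
  cy6 -> i9 (st) tail

CYCLES = 7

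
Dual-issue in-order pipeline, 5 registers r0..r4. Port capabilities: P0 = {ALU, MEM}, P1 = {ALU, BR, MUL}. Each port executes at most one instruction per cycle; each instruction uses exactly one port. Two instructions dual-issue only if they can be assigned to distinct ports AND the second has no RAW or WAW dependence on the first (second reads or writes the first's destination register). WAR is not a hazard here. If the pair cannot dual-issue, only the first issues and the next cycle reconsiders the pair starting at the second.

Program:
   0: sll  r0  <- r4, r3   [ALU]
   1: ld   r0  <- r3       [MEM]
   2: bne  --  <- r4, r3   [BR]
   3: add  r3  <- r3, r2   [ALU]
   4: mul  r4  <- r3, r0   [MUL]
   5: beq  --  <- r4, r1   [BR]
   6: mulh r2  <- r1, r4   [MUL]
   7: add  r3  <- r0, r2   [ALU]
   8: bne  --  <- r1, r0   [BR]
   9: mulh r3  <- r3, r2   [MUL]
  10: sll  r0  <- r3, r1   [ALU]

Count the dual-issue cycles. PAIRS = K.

PAIRS = 2

[0] i0  sll  -- WAW r0
[1] i1/i2  ld/bne  -- dual
[2] i3  add  -- RAW r3
[3] i4  mul  -- no-port MUL/BR
[4] i5  beq  -- no-port BR/MUL
[5] i6  mulh  -- RAW r2
[6] i7/i8  add/bne  -- dual
[7] i9  mulh  -- RAW r3
[8] i10  sll  -- tail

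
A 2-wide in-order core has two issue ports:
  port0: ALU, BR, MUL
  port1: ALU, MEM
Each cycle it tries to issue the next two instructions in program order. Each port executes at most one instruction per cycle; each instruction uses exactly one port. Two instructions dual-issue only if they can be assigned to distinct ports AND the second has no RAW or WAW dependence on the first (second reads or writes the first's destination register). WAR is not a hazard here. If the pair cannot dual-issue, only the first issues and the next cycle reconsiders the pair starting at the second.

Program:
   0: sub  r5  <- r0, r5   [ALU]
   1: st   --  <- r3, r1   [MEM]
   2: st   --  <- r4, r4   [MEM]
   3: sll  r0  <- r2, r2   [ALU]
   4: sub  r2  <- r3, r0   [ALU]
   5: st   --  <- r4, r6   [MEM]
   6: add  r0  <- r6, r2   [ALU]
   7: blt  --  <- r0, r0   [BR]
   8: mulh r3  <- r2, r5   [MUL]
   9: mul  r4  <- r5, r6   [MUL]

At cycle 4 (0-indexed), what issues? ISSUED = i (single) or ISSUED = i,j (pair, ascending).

ISSUED = 7

0. sub+st @i0+i1  | dual
1. st+sll @i2+i3  | dual
2. sub+st @i4+i5  | dual
3. add @i6  | RAW r0
4. blt @i7  | no-port BR/MUL
5. mulh @i8  | no-port MUL/MUL
6. mul @i9  | tail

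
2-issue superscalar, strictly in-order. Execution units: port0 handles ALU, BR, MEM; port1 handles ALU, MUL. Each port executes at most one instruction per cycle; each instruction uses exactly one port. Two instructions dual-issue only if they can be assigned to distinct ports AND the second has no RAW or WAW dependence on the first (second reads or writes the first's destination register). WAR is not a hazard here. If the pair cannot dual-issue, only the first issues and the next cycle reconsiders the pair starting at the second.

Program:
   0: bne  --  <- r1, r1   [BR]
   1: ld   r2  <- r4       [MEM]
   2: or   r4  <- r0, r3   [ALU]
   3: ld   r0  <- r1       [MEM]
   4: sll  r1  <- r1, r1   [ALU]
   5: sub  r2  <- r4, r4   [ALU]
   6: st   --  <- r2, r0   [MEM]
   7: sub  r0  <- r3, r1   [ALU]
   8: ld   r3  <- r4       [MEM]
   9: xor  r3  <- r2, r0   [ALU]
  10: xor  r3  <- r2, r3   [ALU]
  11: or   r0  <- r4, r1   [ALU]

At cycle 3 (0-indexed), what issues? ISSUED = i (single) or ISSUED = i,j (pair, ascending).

  cy0 -> i0 (bne) no-port BR/MEM
  cy1 -> i1/i2 (ld/or) dual
  cy2 -> i3/i4 (ld/sll) dual
  cy3 -> i5 (sub) RAW r2
  cy4 -> i6/i7 (st/sub) dual
  cy5 -> i8 (ld) WAW r3
  cy6 -> i9 (xor) RAW+WAW r3
  cy7 -> i10/i11 (xor/or) dual

ISSUED = 5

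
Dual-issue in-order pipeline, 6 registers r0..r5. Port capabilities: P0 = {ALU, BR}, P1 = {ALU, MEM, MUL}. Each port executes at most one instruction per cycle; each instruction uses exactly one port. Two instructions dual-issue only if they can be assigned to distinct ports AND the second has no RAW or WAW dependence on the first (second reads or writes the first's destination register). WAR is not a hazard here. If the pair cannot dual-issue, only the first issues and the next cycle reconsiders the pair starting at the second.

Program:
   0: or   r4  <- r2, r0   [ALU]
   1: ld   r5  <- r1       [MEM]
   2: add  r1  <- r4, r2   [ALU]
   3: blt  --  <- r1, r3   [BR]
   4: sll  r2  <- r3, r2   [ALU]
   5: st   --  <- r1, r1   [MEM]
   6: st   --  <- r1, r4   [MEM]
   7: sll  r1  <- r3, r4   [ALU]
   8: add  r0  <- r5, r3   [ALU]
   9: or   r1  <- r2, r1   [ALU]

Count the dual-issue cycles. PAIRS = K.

#0 head=0: or.ALU;ld.MEM i0/i1 dual
#1 head=2: add.ALU i2 RAW r1
#2 head=3: blt.BR;sll.ALU i3/i4 dual
#3 head=5: st.MEM i5 no-port MEM/MEM
#4 head=6: st.MEM;sll.ALU i6/i7 dual
#5 head=8: add.ALU;or.ALU i8/i9 dual

PAIRS = 4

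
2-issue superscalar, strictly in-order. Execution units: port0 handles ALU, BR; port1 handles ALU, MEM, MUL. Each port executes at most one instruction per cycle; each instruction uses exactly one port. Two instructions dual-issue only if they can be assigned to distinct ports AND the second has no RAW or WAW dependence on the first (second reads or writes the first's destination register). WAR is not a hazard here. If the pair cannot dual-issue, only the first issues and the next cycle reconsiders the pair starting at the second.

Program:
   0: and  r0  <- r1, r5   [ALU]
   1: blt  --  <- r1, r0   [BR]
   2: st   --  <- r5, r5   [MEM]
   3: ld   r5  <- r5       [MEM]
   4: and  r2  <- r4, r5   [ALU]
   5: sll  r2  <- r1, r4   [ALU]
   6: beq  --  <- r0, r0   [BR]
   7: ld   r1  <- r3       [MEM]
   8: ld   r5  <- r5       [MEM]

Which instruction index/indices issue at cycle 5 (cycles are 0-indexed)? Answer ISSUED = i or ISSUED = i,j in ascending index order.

0. and @i0  | RAW r0
1. blt+st @i1/i2  | dual
2. ld @i3  | RAW r5
3. and @i4  | WAW r2
4. sll+beq @i5/i6  | dual
5. ld @i7  | no-port MEM/MEM
6. ld @i8  | tail

ISSUED = 7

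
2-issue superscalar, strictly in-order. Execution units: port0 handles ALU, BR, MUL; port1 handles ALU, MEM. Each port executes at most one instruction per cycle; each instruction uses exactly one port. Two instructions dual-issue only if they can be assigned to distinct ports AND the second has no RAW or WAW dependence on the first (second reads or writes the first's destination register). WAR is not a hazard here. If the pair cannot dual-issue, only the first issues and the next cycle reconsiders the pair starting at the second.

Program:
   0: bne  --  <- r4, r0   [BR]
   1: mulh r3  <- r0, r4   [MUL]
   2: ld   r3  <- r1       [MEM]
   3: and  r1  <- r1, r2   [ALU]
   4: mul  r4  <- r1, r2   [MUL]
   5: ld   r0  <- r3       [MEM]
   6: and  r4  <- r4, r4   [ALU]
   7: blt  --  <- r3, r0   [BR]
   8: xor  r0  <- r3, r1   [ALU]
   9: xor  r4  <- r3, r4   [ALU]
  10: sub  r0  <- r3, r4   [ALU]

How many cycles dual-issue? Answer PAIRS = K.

  cy0 -> i0 (bne) no-port BR/MUL
  cy1 -> i1 (mulh) WAW r3
  cy2 -> i2&i3 (ld+and) pair
  cy3 -> i4&i5 (mul+ld) pair
  cy4 -> i6&i7 (and+blt) pair
  cy5 -> i8&i9 (xor+xor) pair
  cy6 -> i10 (sub) tail

PAIRS = 4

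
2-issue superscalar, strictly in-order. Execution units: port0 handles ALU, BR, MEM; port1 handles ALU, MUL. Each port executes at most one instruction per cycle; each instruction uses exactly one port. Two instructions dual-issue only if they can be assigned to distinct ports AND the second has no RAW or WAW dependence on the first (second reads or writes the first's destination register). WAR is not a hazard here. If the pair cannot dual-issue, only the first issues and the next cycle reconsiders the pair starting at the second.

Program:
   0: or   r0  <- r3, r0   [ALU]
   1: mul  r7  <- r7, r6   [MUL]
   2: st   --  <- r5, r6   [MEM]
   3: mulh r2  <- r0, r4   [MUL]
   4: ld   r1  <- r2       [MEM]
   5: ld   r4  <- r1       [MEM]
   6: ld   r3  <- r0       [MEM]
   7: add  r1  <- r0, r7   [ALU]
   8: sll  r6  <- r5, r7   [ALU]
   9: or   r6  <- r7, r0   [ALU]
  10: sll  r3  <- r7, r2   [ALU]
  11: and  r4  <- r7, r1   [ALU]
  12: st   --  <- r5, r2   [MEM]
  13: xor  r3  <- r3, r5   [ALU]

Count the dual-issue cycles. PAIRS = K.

[0] i0&i1  or+mul  -- 2-wide
[1] i2&i3  st+mulh  -- 2-wide
[2] i4  ld  -- no-port MEM/MEM
[3] i5  ld  -- no-port MEM/MEM
[4] i6&i7  ld+add  -- 2-wide
[5] i8  sll  -- WAW r6
[6] i9&i10  or+sll  -- 2-wide
[7] i11&i12  and+st  -- 2-wide
[8] i13  xor  -- tail

PAIRS = 5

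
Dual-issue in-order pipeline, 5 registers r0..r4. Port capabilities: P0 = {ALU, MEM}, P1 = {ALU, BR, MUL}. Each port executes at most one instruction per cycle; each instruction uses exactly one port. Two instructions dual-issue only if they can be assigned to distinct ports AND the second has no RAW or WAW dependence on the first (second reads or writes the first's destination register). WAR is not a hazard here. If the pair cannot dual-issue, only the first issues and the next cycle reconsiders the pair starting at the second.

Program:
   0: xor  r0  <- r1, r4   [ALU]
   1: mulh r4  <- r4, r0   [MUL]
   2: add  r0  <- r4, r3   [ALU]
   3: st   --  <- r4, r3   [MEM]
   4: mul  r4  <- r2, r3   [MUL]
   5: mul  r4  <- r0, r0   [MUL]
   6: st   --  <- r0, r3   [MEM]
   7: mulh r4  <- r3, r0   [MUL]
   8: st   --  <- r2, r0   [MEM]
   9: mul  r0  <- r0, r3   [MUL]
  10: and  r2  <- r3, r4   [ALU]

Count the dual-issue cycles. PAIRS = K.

#0 head=0: xor.ALU i0 RAW r0
#1 head=1: mulh.MUL i1 RAW r4
#2 head=2: add.ALU st.MEM i2&i3 pair
#3 head=4: mul.MUL i4 no-port MUL/MUL
#4 head=5: mul.MUL st.MEM i5&i6 pair
#5 head=7: mulh.MUL st.MEM i7&i8 pair
#6 head=9: mul.MUL and.ALU i9&i10 pair

PAIRS = 4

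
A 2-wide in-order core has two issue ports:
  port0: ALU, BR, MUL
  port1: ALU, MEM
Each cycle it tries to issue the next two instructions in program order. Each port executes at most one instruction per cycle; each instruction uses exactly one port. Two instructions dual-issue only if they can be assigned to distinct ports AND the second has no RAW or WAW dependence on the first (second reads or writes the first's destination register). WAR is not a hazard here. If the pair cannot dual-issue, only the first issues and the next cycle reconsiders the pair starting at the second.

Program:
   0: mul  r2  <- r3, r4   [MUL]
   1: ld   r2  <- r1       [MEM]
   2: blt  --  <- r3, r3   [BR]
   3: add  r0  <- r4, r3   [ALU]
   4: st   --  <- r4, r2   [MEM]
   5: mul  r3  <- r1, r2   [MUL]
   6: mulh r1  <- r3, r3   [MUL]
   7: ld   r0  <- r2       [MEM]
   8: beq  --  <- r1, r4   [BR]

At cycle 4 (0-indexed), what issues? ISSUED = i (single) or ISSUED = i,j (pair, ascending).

t=0 i0:mul.MUL ; WAW r2
t=1 i1+i2:ld.MEM+blt.BR ; dual
t=2 i3+i4:add.ALU+st.MEM ; dual
t=3 i5:mul.MUL ; no-port MUL/MUL
t=4 i6+i7:mulh.MUL+ld.MEM ; dual
t=5 i8:beq.BR ; tail

ISSUED = 6,7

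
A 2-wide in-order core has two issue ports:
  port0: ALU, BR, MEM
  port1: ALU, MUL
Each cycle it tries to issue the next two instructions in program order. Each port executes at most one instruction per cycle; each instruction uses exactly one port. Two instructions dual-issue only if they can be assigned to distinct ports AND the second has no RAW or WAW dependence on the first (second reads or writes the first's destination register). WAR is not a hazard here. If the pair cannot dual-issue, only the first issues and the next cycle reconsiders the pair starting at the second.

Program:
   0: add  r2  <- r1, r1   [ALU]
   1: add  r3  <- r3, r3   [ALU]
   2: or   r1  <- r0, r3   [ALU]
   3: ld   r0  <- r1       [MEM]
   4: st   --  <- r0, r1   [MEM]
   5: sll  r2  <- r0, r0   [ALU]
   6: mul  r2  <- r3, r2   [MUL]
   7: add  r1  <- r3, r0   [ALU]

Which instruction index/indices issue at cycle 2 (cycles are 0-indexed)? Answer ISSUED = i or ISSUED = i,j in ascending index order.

t=0 i0+i1:add.ALU+add.ALU ; dual
t=1 i2:or.ALU ; RAW r1
t=2 i3:ld.MEM ; no-port MEM/MEM
t=3 i4+i5:st.MEM+sll.ALU ; dual
t=4 i6+i7:mul.MUL+add.ALU ; dual

ISSUED = 3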